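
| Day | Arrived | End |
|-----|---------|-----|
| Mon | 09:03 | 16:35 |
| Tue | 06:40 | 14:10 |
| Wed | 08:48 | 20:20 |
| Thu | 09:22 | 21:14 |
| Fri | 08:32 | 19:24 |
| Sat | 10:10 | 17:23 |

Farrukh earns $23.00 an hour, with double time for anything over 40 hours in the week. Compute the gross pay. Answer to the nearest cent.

Mon: 09:03–16:35 = 7 h 32 min
Tue: 06:40–14:10 = 7 h 30 min
Wed: 08:48–20:20 = 11 h 32 min
Thu: 09:22–21:14 = 11 h 52 min
Fri: 08:32–19:24 = 10 h 52 min
Sat: 10:10–17:23 = 7 h 13 min
Total worked: 56 h 31 min = 3391 min.
Regular 40 h 0 min = 2400 min at $23.00/h; overtime 16 h 31 min = 991 min at $46.00/h.
Pay = (2400 × $23.00 + 991 × $46.00) ÷ 60 = $1679.77.

$1679.77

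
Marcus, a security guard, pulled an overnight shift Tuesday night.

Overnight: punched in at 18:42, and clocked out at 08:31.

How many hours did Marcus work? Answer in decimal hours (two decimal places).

Overnight: 18:42 → midnight = 5 h 18 min; midnight → 08:31 = 8 h 31 min; span 13 h 49 min

13.82 hours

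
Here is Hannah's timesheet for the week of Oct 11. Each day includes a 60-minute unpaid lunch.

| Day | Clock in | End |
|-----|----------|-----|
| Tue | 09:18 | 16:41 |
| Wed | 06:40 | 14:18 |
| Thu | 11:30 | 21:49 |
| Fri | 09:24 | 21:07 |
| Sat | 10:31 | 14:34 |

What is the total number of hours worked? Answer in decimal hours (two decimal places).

36.10 hours

Tue: 09:18–16:41 = 7 h 23 min; less 60 min break → 6 h 23 min
Wed: 06:40–14:18 = 7 h 38 min; less 60 min break → 6 h 38 min
Thu: 11:30–21:49 = 10 h 19 min; less 60 min break → 9 h 19 min
Fri: 09:24–21:07 = 11 h 43 min; less 60 min break → 10 h 43 min
Sat: 10:31–14:34 = 4 h 3 min; less 60 min break → 3 h 3 min
Total: 6 h 23 min + 6 h 38 min + 9 h 19 min + 10 h 43 min + 3 h 3 min = 36 h 6 min.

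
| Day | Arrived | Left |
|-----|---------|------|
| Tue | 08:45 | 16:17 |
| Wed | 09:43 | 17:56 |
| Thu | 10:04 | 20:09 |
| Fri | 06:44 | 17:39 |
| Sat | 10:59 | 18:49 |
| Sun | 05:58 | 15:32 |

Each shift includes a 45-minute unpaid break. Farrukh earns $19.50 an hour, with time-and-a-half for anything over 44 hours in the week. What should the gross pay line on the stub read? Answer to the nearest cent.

$1023.26

Tue: 08:45–16:17 = 7 h 32 min; less 45 min break → 6 h 47 min
Wed: 09:43–17:56 = 8 h 13 min; less 45 min break → 7 h 28 min
Thu: 10:04–20:09 = 10 h 5 min; less 45 min break → 9 h 20 min
Fri: 06:44–17:39 = 10 h 55 min; less 45 min break → 10 h 10 min
Sat: 10:59–18:49 = 7 h 50 min; less 45 min break → 7 h 5 min
Sun: 05:58–15:32 = 9 h 34 min; less 45 min break → 8 h 49 min
Total worked: 49 h 39 min = 2979 min.
Regular 44 h 0 min = 2640 min at $19.50/h; overtime 5 h 39 min = 339 min at $29.25/h.
Pay = (2640 × $19.50 + 339 × $29.25) ÷ 60 = $1023.26.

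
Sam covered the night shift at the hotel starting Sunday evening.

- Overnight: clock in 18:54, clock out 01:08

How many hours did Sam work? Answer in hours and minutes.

6 h 14 min

Overnight: 18:54 → midnight = 5 h 6 min; midnight → 01:08 = 1 h 8 min; span 6 h 14 min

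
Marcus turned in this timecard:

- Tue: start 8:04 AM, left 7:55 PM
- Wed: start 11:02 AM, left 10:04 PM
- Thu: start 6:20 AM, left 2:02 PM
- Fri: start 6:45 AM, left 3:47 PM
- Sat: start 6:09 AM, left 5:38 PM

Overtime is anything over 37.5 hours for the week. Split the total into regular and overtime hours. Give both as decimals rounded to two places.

Tue: 8:04 AM–7:55 PM = 11 h 51 min
Wed: 11:02 AM–10:04 PM = 11 h 2 min
Thu: 6:20 AM–2:02 PM = 7 h 42 min
Fri: 6:45 AM–3:47 PM = 9 h 2 min
Sat: 6:09 AM–5:38 PM = 11 h 29 min
Total worked: 51 h 6 min = 51.10 h.
Threshold 37.5 h → overtime 13 h 36 min, regular 37 h 30 min.

Regular 37.50 hours, overtime 13.60 hours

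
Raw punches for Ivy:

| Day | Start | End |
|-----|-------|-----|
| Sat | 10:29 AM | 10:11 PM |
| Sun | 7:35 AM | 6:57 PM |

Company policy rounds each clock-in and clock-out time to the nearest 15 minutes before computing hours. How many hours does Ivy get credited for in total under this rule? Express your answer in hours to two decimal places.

Sat: in 10:29 AM→10:30 AM, out 10:11 PM→10:15 PM; 11 h 45 min
Sun: in 7:35 AM→7:30 AM, out 6:57 PM→7:00 PM; 11 h 30 min
Total credited: 23 h 15 min.

23.25 hours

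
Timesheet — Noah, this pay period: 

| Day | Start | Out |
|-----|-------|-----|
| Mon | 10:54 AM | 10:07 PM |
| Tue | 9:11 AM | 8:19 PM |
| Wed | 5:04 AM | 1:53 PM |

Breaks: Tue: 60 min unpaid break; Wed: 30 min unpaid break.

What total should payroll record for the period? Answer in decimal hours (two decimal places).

Mon: 10:54 AM–10:07 PM = 11 h 13 min
Tue: 9:11 AM–8:19 PM = 11 h 8 min; less 60 min break → 10 h 8 min
Wed: 5:04 AM–1:53 PM = 8 h 49 min; less 30 min break → 8 h 19 min
Total: 11 h 13 min + 10 h 8 min + 8 h 19 min = 29 h 40 min.

29.67 hours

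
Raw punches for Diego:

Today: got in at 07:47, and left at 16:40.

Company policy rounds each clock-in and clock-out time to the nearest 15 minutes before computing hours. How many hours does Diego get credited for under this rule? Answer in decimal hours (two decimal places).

9.00 hours

Today: in 07:47→07:45, out 16:40→16:45; 9 h 0 min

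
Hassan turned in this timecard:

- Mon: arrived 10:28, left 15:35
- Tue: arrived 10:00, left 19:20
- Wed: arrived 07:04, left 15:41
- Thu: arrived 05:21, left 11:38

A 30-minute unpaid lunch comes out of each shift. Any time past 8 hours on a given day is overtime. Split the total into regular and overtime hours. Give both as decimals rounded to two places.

Mon: 10:28–15:35 = 5 h 7 min; less 30 min break → 4 h 37 min
Tue: 10:00–19:20 = 9 h 20 min; less 30 min break → 8 h 50 min
Wed: 07:04–15:41 = 8 h 37 min; less 30 min break → 8 h 7 min
Thu: 05:21–11:38 = 6 h 17 min; less 30 min break → 5 h 47 min
Mon reg 4 h 37 min / OT 0 h 0 min; Tue reg 8 h 0 min / OT 0 h 50 min; Wed reg 8 h 0 min / OT 0 h 7 min; Thu reg 5 h 47 min / OT 0 h 0 min.
Totals: regular 26 h 24 min, overtime 0 h 57 min.

Regular 26.40 hours, overtime 0.95 hours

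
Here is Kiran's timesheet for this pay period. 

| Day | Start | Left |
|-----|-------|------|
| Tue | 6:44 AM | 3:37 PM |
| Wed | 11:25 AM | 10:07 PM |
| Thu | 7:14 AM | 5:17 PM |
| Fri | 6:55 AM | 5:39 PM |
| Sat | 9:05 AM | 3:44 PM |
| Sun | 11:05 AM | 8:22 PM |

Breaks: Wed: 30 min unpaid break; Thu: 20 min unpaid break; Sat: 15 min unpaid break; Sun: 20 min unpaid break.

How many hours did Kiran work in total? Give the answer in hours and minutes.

Tue: 6:44 AM–3:37 PM = 8 h 53 min
Wed: 11:25 AM–10:07 PM = 10 h 42 min; less 30 min break → 10 h 12 min
Thu: 7:14 AM–5:17 PM = 10 h 3 min; less 20 min break → 9 h 43 min
Fri: 6:55 AM–5:39 PM = 10 h 44 min
Sat: 9:05 AM–3:44 PM = 6 h 39 min; less 15 min break → 6 h 24 min
Sun: 11:05 AM–8:22 PM = 9 h 17 min; less 20 min break → 8 h 57 min
Total: 8 h 53 min + 10 h 12 min + 9 h 43 min + 10 h 44 min + 6 h 24 min + 8 h 57 min = 54 h 53 min.

54 h 53 min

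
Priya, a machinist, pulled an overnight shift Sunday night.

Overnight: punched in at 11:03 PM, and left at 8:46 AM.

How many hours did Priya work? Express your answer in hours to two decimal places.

Overnight: 11:03 PM → midnight = 0 h 57 min; midnight → 8:46 AM = 8 h 46 min; span 9 h 43 min

9.72 hours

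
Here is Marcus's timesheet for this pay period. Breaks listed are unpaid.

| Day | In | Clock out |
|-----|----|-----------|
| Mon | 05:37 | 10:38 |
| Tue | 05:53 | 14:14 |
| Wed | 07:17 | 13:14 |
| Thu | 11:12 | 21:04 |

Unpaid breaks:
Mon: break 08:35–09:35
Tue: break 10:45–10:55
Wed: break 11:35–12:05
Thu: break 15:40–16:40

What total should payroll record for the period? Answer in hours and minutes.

Mon: 05:37–10:38 = 5 h 1 min; less 60 min break → 4 h 1 min
Tue: 05:53–14:14 = 8 h 21 min; less 10 min break → 8 h 11 min
Wed: 07:17–13:14 = 5 h 57 min; less 30 min break → 5 h 27 min
Thu: 11:12–21:04 = 9 h 52 min; less 60 min break → 8 h 52 min
Total: 4 h 1 min + 8 h 11 min + 5 h 27 min + 8 h 52 min = 26 h 31 min.

26 h 31 min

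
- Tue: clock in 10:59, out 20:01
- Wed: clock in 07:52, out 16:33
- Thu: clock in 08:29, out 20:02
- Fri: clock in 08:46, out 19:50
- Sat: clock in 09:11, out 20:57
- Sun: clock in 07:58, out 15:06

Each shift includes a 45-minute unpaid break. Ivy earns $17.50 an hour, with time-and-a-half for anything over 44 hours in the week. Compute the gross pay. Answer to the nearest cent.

Tue: 10:59–20:01 = 9 h 2 min; less 45 min break → 8 h 17 min
Wed: 07:52–16:33 = 8 h 41 min; less 45 min break → 7 h 56 min
Thu: 08:29–20:02 = 11 h 33 min; less 45 min break → 10 h 48 min
Fri: 08:46–19:50 = 11 h 4 min; less 45 min break → 10 h 19 min
Sat: 09:11–20:57 = 11 h 46 min; less 45 min break → 11 h 1 min
Sun: 07:58–15:06 = 7 h 8 min; less 45 min break → 6 h 23 min
Total worked: 54 h 44 min = 3284 min.
Regular 44 h 0 min = 2640 min at $17.50/h; overtime 10 h 44 min = 644 min at $26.25/h.
Pay = (2640 × $17.50 + 644 × $26.25) ÷ 60 = $1051.75.

$1051.75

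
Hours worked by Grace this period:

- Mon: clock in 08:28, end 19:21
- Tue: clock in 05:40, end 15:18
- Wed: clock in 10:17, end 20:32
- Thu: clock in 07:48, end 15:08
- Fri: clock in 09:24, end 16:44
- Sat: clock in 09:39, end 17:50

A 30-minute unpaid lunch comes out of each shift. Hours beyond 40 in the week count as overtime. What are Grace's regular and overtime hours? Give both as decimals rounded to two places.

Regular 40.00 hours, overtime 10.62 hours

Mon: 08:28–19:21 = 10 h 53 min; less 30 min break → 10 h 23 min
Tue: 05:40–15:18 = 9 h 38 min; less 30 min break → 9 h 8 min
Wed: 10:17–20:32 = 10 h 15 min; less 30 min break → 9 h 45 min
Thu: 07:48–15:08 = 7 h 20 min; less 30 min break → 6 h 50 min
Fri: 09:24–16:44 = 7 h 20 min; less 30 min break → 6 h 50 min
Sat: 09:39–17:50 = 8 h 11 min; less 30 min break → 7 h 41 min
Total worked: 50 h 37 min = 50.62 h.
Threshold 40 h → overtime 10 h 37 min, regular 40 h 0 min.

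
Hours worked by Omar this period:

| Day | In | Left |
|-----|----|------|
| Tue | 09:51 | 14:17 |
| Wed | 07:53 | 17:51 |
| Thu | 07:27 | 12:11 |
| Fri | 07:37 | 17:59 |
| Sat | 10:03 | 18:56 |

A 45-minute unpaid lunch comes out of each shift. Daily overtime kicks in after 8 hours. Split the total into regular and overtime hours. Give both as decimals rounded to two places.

Tue: 09:51–14:17 = 4 h 26 min; less 45 min break → 3 h 41 min
Wed: 07:53–17:51 = 9 h 58 min; less 45 min break → 9 h 13 min
Thu: 07:27–12:11 = 4 h 44 min; less 45 min break → 3 h 59 min
Fri: 07:37–17:59 = 10 h 22 min; less 45 min break → 9 h 37 min
Sat: 10:03–18:56 = 8 h 53 min; less 45 min break → 8 h 8 min
Tue reg 3 h 41 min / OT 0 h 0 min; Wed reg 8 h 0 min / OT 1 h 13 min; Thu reg 3 h 59 min / OT 0 h 0 min; Fri reg 8 h 0 min / OT 1 h 37 min; Sat reg 8 h 0 min / OT 0 h 8 min.
Totals: regular 31 h 40 min, overtime 2 h 58 min.

Regular 31.67 hours, overtime 2.97 hours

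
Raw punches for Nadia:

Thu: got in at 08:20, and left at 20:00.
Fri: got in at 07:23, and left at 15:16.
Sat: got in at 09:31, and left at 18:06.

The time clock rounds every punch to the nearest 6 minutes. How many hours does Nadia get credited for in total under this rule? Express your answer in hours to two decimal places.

Thu: in 08:20→08:18, out 20:00→20:00; 11 h 42 min
Fri: in 07:23→07:24, out 15:16→15:18; 7 h 54 min
Sat: in 09:31→09:30, out 18:06→18:06; 8 h 36 min
Total credited: 28 h 12 min.

28.20 hours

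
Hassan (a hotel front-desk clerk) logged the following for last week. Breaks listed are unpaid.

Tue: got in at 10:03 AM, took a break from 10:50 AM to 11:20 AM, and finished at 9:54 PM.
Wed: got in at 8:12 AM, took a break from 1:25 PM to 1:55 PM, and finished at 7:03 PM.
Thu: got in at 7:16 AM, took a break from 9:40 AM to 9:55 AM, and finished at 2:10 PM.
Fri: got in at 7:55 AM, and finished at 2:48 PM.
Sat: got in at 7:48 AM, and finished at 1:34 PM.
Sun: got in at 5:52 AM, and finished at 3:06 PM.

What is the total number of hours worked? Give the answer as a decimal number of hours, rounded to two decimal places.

50.23 hours

Tue: 10:03 AM–9:54 PM = 11 h 51 min; less 30 min break → 11 h 21 min
Wed: 8:12 AM–7:03 PM = 10 h 51 min; less 30 min break → 10 h 21 min
Thu: 7:16 AM–2:10 PM = 6 h 54 min; less 15 min break → 6 h 39 min
Fri: 7:55 AM–2:48 PM = 6 h 53 min
Sat: 7:48 AM–1:34 PM = 5 h 46 min
Sun: 5:52 AM–3:06 PM = 9 h 14 min
Total: 11 h 21 min + 10 h 21 min + 6 h 39 min + 6 h 53 min + 5 h 46 min + 9 h 14 min = 50 h 14 min.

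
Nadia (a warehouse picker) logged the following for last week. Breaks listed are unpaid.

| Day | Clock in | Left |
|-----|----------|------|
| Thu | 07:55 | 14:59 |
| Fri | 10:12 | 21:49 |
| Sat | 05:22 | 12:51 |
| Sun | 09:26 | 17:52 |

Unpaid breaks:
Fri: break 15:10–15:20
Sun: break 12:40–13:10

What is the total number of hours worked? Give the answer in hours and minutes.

33 h 56 min

Thu: 07:55–14:59 = 7 h 4 min
Fri: 10:12–21:49 = 11 h 37 min; less 10 min break → 11 h 27 min
Sat: 05:22–12:51 = 7 h 29 min
Sun: 09:26–17:52 = 8 h 26 min; less 30 min break → 7 h 56 min
Total: 7 h 4 min + 11 h 27 min + 7 h 29 min + 7 h 56 min = 33 h 56 min.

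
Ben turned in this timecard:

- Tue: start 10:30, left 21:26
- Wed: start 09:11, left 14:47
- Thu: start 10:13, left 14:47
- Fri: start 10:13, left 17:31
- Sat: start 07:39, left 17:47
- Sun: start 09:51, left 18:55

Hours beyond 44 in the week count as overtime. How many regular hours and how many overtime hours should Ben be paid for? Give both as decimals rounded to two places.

Tue: 10:30–21:26 = 10 h 56 min
Wed: 09:11–14:47 = 5 h 36 min
Thu: 10:13–14:47 = 4 h 34 min
Fri: 10:13–17:31 = 7 h 18 min
Sat: 07:39–17:47 = 10 h 8 min
Sun: 09:51–18:55 = 9 h 4 min
Total worked: 47 h 36 min = 47.60 h.
Threshold 44 h → overtime 3 h 36 min, regular 44 h 0 min.

Regular 44.00 hours, overtime 3.60 hours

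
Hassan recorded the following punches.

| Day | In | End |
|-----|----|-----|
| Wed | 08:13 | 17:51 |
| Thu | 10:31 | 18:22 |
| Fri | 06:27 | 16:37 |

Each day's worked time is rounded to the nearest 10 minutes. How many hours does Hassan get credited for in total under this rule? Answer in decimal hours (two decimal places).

Wed: 08:13–17:51 = 9 h 38 min → rounds to 9 h 40 min
Thu: 10:31–18:22 = 7 h 51 min → rounds to 7 h 50 min
Fri: 06:27–16:37 = 10 h 10 min → rounds to 10 h 10 min
Total credited: 27 h 40 min.

27.67 hours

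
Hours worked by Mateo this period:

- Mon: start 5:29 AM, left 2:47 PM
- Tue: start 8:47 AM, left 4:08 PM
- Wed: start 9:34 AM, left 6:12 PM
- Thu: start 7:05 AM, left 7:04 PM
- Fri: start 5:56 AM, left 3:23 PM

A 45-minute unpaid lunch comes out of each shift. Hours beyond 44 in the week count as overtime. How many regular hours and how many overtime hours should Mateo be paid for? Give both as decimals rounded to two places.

Regular 42.97 hours, overtime 0.00 hours

Mon: 5:29 AM–2:47 PM = 9 h 18 min; less 45 min break → 8 h 33 min
Tue: 8:47 AM–4:08 PM = 7 h 21 min; less 45 min break → 6 h 36 min
Wed: 9:34 AM–6:12 PM = 8 h 38 min; less 45 min break → 7 h 53 min
Thu: 7:05 AM–7:04 PM = 11 h 59 min; less 45 min break → 11 h 14 min
Fri: 5:56 AM–3:23 PM = 9 h 27 min; less 45 min break → 8 h 42 min
Total worked: 42 h 58 min = 42.97 h.
Threshold 44 h → overtime 0 h 0 min, regular 42 h 58 min.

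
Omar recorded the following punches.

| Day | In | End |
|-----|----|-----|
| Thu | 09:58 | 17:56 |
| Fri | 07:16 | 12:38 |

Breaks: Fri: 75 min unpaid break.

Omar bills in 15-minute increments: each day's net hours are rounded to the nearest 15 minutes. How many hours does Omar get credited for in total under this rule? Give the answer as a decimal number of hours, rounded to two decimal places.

12.00 hours

Thu: 09:58–17:56 = 7 h 58 min → rounds to 8 h 0 min
Fri: 07:16–12:38 = 5 h 22 min − 75 min = 4 h 7 min → rounds to 4 h 0 min
Total credited: 12 h 0 min.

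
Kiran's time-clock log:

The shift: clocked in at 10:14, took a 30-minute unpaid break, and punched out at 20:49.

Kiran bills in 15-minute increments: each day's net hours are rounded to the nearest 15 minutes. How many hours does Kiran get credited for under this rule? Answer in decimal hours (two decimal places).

The shift: 10:14–20:49 = 10 h 35 min − 30 min = 10 h 5 min → rounds to 10 h 0 min

10.00 hours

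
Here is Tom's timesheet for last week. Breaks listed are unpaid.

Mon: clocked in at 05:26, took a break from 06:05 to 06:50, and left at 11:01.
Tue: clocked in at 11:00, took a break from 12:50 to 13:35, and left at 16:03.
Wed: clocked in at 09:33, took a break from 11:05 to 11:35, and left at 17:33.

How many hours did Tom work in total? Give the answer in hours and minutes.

16 h 38 min

Mon: 05:26–11:01 = 5 h 35 min; less 45 min break → 4 h 50 min
Tue: 11:00–16:03 = 5 h 3 min; less 45 min break → 4 h 18 min
Wed: 09:33–17:33 = 8 h 0 min; less 30 min break → 7 h 30 min
Total: 4 h 50 min + 4 h 18 min + 7 h 30 min = 16 h 38 min.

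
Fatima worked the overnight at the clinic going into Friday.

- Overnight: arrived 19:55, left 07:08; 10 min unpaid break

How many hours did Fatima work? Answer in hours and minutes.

11 h 3 min

Overnight: 19:55 → midnight = 4 h 5 min; midnight → 07:08 = 7 h 8 min; span 11 h 13 min; less 10 min break → 11 h 3 min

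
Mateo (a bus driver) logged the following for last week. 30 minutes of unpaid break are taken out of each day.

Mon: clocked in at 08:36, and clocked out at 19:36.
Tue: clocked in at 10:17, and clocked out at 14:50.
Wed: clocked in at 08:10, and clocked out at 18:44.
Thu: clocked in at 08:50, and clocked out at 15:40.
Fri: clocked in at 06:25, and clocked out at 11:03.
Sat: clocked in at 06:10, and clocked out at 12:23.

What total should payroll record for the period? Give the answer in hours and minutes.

Mon: 08:36–19:36 = 11 h 0 min; less 30 min break → 10 h 30 min
Tue: 10:17–14:50 = 4 h 33 min; less 30 min break → 4 h 3 min
Wed: 08:10–18:44 = 10 h 34 min; less 30 min break → 10 h 4 min
Thu: 08:50–15:40 = 6 h 50 min; less 30 min break → 6 h 20 min
Fri: 06:25–11:03 = 4 h 38 min; less 30 min break → 4 h 8 min
Sat: 06:10–12:23 = 6 h 13 min; less 30 min break → 5 h 43 min
Total: 10 h 30 min + 4 h 3 min + 10 h 4 min + 6 h 20 min + 4 h 8 min + 5 h 43 min = 40 h 48 min.

40 h 48 min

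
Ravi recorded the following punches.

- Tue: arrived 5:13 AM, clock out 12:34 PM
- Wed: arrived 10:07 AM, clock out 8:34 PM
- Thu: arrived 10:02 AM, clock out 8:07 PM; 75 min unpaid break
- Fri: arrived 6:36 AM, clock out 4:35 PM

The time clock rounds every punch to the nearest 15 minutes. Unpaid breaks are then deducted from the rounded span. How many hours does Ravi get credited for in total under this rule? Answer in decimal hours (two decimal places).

Tue: in 5:13 AM→5:15 AM, out 12:34 PM→12:30 PM; 7 h 15 min
Wed: in 10:07 AM→10:00 AM, out 8:34 PM→8:30 PM; 10 h 30 min
Thu: in 10:02 AM→10:00 AM, out 8:07 PM→8:00 PM; 10 h 0 min − 75 min = 8 h 45 min
Fri: in 6:36 AM→6:30 AM, out 4:35 PM→4:30 PM; 10 h 0 min
Total credited: 36 h 30 min.

36.50 hours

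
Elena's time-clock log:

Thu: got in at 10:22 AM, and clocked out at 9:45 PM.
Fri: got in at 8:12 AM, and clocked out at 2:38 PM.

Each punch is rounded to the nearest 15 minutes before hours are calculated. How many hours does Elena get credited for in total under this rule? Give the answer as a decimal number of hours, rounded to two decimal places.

18.00 hours

Thu: in 10:22 AM→10:15 AM, out 9:45 PM→9:45 PM; 11 h 30 min
Fri: in 8:12 AM→8:15 AM, out 2:38 PM→2:45 PM; 6 h 30 min
Total credited: 18 h 0 min.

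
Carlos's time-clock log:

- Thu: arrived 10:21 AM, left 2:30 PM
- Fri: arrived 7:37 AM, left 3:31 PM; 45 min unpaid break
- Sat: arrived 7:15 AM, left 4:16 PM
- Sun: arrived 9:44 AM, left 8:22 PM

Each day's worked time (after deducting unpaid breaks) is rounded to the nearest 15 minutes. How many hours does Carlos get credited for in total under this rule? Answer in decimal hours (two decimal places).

Thu: 10:21 AM–2:30 PM = 4 h 9 min → rounds to 4 h 15 min
Fri: 7:37 AM–3:31 PM = 7 h 54 min − 45 min = 7 h 9 min → rounds to 7 h 15 min
Sat: 7:15 AM–4:16 PM = 9 h 1 min → rounds to 9 h 0 min
Sun: 9:44 AM–8:22 PM = 10 h 38 min → rounds to 10 h 45 min
Total credited: 31 h 15 min.

31.25 hours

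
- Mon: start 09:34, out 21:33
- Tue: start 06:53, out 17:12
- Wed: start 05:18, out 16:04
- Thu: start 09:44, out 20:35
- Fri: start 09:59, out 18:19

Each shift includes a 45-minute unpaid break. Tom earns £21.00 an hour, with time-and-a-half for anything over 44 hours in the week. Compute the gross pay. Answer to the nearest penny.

£1065.75

Mon: 09:34–21:33 = 11 h 59 min; less 45 min break → 11 h 14 min
Tue: 06:53–17:12 = 10 h 19 min; less 45 min break → 9 h 34 min
Wed: 05:18–16:04 = 10 h 46 min; less 45 min break → 10 h 1 min
Thu: 09:44–20:35 = 10 h 51 min; less 45 min break → 10 h 6 min
Fri: 09:59–18:19 = 8 h 20 min; less 45 min break → 7 h 35 min
Total worked: 48 h 30 min = 2910 min.
Regular 44 h 0 min = 2640 min at £21.00/h; overtime 4 h 30 min = 270 min at £31.50/h.
Pay = (2640 × £21.00 + 270 × £31.50) ÷ 60 = £1065.75.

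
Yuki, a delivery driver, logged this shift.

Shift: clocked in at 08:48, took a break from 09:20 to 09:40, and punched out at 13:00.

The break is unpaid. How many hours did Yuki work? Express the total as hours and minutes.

3 h 52 min

Shift: 08:48–13:00 = 4 h 12 min; less 20 min break → 3 h 52 min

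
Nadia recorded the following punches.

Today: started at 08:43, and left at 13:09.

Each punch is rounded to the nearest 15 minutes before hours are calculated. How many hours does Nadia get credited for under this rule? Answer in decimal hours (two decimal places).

4.50 hours

Today: in 08:43→08:45, out 13:09→13:15; 4 h 30 min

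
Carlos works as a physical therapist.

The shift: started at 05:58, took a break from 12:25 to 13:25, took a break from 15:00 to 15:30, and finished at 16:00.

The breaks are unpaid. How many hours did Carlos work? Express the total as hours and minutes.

8 h 32 min

The shift: 05:58–16:00 = 10 h 2 min; less 90 min break → 8 h 32 min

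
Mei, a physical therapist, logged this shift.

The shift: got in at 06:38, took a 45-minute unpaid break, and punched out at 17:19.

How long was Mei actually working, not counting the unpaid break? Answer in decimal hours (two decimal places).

9.93 hours

The shift: 06:38–17:19 = 10 h 41 min; less 45 min break → 9 h 56 min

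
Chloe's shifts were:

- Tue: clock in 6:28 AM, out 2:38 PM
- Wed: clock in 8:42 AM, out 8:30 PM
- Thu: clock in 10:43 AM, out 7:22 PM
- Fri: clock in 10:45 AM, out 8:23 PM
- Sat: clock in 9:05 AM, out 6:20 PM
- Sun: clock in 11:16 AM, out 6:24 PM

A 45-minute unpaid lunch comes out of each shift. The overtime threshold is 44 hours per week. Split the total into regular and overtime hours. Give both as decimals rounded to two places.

Tue: 6:28 AM–2:38 PM = 8 h 10 min; less 45 min break → 7 h 25 min
Wed: 8:42 AM–8:30 PM = 11 h 48 min; less 45 min break → 11 h 3 min
Thu: 10:43 AM–7:22 PM = 8 h 39 min; less 45 min break → 7 h 54 min
Fri: 10:45 AM–8:23 PM = 9 h 38 min; less 45 min break → 8 h 53 min
Sat: 9:05 AM–6:20 PM = 9 h 15 min; less 45 min break → 8 h 30 min
Sun: 11:16 AM–6:24 PM = 7 h 8 min; less 45 min break → 6 h 23 min
Total worked: 50 h 8 min = 50.13 h.
Threshold 44 h → overtime 6 h 8 min, regular 44 h 0 min.

Regular 44.00 hours, overtime 6.13 hours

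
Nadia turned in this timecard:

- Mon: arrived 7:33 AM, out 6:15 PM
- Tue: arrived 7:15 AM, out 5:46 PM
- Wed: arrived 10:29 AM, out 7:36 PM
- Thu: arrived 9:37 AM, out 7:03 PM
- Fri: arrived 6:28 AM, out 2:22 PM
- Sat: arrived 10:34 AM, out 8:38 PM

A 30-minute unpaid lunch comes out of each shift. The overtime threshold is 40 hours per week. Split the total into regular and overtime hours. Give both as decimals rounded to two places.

Regular 40.00 hours, overtime 14.73 hours

Mon: 7:33 AM–6:15 PM = 10 h 42 min; less 30 min break → 10 h 12 min
Tue: 7:15 AM–5:46 PM = 10 h 31 min; less 30 min break → 10 h 1 min
Wed: 10:29 AM–7:36 PM = 9 h 7 min; less 30 min break → 8 h 37 min
Thu: 9:37 AM–7:03 PM = 9 h 26 min; less 30 min break → 8 h 56 min
Fri: 6:28 AM–2:22 PM = 7 h 54 min; less 30 min break → 7 h 24 min
Sat: 10:34 AM–8:38 PM = 10 h 4 min; less 30 min break → 9 h 34 min
Total worked: 54 h 44 min = 54.73 h.
Threshold 40 h → overtime 14 h 44 min, regular 40 h 0 min.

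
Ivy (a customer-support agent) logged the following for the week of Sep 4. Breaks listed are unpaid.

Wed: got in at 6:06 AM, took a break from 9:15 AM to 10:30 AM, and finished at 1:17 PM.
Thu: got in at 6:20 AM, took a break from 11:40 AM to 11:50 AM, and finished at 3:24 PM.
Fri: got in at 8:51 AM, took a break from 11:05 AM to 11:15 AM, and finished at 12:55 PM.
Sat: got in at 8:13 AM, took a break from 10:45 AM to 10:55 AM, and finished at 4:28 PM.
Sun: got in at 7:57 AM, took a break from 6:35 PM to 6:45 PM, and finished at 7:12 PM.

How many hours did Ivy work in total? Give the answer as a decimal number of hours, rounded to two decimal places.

37.90 hours

Wed: 6:06 AM–1:17 PM = 7 h 11 min; less 75 min break → 5 h 56 min
Thu: 6:20 AM–3:24 PM = 9 h 4 min; less 10 min break → 8 h 54 min
Fri: 8:51 AM–12:55 PM = 4 h 4 min; less 10 min break → 3 h 54 min
Sat: 8:13 AM–4:28 PM = 8 h 15 min; less 10 min break → 8 h 5 min
Sun: 7:57 AM–7:12 PM = 11 h 15 min; less 10 min break → 11 h 5 min
Total: 5 h 56 min + 8 h 54 min + 3 h 54 min + 8 h 5 min + 11 h 5 min = 37 h 54 min.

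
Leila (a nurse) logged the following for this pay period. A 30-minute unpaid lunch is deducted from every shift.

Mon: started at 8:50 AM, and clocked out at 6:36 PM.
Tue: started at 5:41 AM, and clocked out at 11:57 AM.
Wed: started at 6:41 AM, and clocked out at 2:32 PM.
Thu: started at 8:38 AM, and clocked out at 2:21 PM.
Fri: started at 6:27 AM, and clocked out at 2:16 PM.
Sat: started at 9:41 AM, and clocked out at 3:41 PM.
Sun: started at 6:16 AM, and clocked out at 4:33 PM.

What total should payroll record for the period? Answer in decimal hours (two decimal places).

50.20 hours

Mon: 8:50 AM–6:36 PM = 9 h 46 min; less 30 min break → 9 h 16 min
Tue: 5:41 AM–11:57 AM = 6 h 16 min; less 30 min break → 5 h 46 min
Wed: 6:41 AM–2:32 PM = 7 h 51 min; less 30 min break → 7 h 21 min
Thu: 8:38 AM–2:21 PM = 5 h 43 min; less 30 min break → 5 h 13 min
Fri: 6:27 AM–2:16 PM = 7 h 49 min; less 30 min break → 7 h 19 min
Sat: 9:41 AM–3:41 PM = 6 h 0 min; less 30 min break → 5 h 30 min
Sun: 6:16 AM–4:33 PM = 10 h 17 min; less 30 min break → 9 h 47 min
Total: 9 h 16 min + 5 h 46 min + 7 h 21 min + 5 h 13 min + 7 h 19 min + 5 h 30 min + 9 h 47 min = 50 h 12 min.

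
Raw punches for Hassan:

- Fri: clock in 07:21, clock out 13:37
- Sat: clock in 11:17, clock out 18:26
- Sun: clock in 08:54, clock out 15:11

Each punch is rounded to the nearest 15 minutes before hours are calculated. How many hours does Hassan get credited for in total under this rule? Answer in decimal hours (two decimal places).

Fri: in 07:21→07:15, out 13:37→13:30; 6 h 15 min
Sat: in 11:17→11:15, out 18:26→18:30; 7 h 15 min
Sun: in 08:54→09:00, out 15:11→15:15; 6 h 15 min
Total credited: 19 h 45 min.

19.75 hours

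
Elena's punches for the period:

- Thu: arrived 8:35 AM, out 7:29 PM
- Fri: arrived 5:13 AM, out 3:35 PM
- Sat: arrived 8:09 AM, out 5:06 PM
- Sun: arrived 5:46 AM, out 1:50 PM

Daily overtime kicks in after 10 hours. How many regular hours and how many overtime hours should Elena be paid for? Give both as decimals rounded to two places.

Thu: 8:35 AM–7:29 PM = 10 h 54 min
Fri: 5:13 AM–3:35 PM = 10 h 22 min
Sat: 8:09 AM–5:06 PM = 8 h 57 min
Sun: 5:46 AM–1:50 PM = 8 h 4 min
Thu reg 10 h 0 min / OT 0 h 54 min; Fri reg 10 h 0 min / OT 0 h 22 min; Sat reg 8 h 57 min / OT 0 h 0 min; Sun reg 8 h 4 min / OT 0 h 0 min.
Totals: regular 37 h 1 min, overtime 1 h 16 min.

Regular 37.02 hours, overtime 1.27 hours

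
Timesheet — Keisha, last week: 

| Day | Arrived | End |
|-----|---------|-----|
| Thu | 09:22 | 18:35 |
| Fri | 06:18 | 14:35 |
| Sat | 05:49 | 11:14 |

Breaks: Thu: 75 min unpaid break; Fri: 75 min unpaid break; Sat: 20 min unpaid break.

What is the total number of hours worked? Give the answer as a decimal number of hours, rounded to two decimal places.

Thu: 09:22–18:35 = 9 h 13 min; less 75 min break → 7 h 58 min
Fri: 06:18–14:35 = 8 h 17 min; less 75 min break → 7 h 2 min
Sat: 05:49–11:14 = 5 h 25 min; less 20 min break → 5 h 5 min
Total: 7 h 58 min + 7 h 2 min + 5 h 5 min = 20 h 5 min.

20.08 hours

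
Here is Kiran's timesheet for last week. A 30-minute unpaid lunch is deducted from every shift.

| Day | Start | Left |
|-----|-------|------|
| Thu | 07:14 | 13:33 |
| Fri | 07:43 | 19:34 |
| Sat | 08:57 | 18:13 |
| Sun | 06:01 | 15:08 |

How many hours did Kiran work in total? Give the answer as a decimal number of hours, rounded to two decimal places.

34.55 hours

Thu: 07:14–13:33 = 6 h 19 min; less 30 min break → 5 h 49 min
Fri: 07:43–19:34 = 11 h 51 min; less 30 min break → 11 h 21 min
Sat: 08:57–18:13 = 9 h 16 min; less 30 min break → 8 h 46 min
Sun: 06:01–15:08 = 9 h 7 min; less 30 min break → 8 h 37 min
Total: 5 h 49 min + 11 h 21 min + 8 h 46 min + 8 h 37 min = 34 h 33 min.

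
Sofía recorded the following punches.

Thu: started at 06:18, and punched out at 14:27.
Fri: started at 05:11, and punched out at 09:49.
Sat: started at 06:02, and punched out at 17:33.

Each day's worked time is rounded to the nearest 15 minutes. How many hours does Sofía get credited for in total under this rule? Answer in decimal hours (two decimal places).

24.50 hours

Thu: 06:18–14:27 = 8 h 9 min → rounds to 8 h 15 min
Fri: 05:11–09:49 = 4 h 38 min → rounds to 4 h 45 min
Sat: 06:02–17:33 = 11 h 31 min → rounds to 11 h 30 min
Total credited: 24 h 30 min.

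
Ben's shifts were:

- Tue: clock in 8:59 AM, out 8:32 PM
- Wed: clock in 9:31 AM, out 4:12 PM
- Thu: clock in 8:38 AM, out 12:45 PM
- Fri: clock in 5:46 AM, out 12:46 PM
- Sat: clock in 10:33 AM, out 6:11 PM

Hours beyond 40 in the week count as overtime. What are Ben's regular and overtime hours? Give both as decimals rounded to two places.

Regular 36.98 hours, overtime 0.00 hours

Tue: 8:59 AM–8:32 PM = 11 h 33 min
Wed: 9:31 AM–4:12 PM = 6 h 41 min
Thu: 8:38 AM–12:45 PM = 4 h 7 min
Fri: 5:46 AM–12:46 PM = 7 h 0 min
Sat: 10:33 AM–6:11 PM = 7 h 38 min
Total worked: 36 h 59 min = 36.98 h.
Threshold 40 h → overtime 0 h 0 min, regular 36 h 59 min.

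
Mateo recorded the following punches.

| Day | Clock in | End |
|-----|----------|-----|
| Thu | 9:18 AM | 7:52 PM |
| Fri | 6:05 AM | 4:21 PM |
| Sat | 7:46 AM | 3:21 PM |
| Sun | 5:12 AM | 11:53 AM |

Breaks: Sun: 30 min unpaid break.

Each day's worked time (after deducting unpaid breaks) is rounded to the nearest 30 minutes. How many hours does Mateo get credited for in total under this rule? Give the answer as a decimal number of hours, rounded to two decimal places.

Thu: 9:18 AM–7:52 PM = 10 h 34 min → rounds to 10 h 30 min
Fri: 6:05 AM–4:21 PM = 10 h 16 min → rounds to 10 h 30 min
Sat: 7:46 AM–3:21 PM = 7 h 35 min → rounds to 7 h 30 min
Sun: 5:12 AM–11:53 AM = 6 h 41 min − 30 min = 6 h 11 min → rounds to 6 h 0 min
Total credited: 34 h 30 min.

34.50 hours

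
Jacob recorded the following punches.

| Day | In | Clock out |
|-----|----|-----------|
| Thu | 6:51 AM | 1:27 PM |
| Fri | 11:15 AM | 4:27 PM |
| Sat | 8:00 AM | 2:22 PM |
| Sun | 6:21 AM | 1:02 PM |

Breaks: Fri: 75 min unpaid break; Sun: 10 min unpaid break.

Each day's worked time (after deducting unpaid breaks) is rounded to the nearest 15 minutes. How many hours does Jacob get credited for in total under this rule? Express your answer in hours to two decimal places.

23.25 hours

Thu: 6:51 AM–1:27 PM = 6 h 36 min → rounds to 6 h 30 min
Fri: 11:15 AM–4:27 PM = 5 h 12 min − 75 min = 3 h 57 min → rounds to 4 h 0 min
Sat: 8:00 AM–2:22 PM = 6 h 22 min → rounds to 6 h 15 min
Sun: 6:21 AM–1:02 PM = 6 h 41 min − 10 min = 6 h 31 min → rounds to 6 h 30 min
Total credited: 23 h 15 min.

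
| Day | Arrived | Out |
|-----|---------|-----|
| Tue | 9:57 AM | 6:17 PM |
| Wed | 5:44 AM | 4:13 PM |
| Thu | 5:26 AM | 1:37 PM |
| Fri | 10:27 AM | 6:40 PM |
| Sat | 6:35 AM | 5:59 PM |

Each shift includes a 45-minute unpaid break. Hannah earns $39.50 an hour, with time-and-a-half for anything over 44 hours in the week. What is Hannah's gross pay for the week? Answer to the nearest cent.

$1693.23

Tue: 9:57 AM–6:17 PM = 8 h 20 min; less 45 min break → 7 h 35 min
Wed: 5:44 AM–4:13 PM = 10 h 29 min; less 45 min break → 9 h 44 min
Thu: 5:26 AM–1:37 PM = 8 h 11 min; less 45 min break → 7 h 26 min
Fri: 10:27 AM–6:40 PM = 8 h 13 min; less 45 min break → 7 h 28 min
Sat: 6:35 AM–5:59 PM = 11 h 24 min; less 45 min break → 10 h 39 min
Total worked: 42 h 52 min = 2572 min.
Regular 42 h 52 min = 2572 min at $39.50/h; overtime 0 h 0 min = 0 min at $59.25/h.
Pay = (2572 × $39.50 + 0 × $59.25) ÷ 60 = $1693.23.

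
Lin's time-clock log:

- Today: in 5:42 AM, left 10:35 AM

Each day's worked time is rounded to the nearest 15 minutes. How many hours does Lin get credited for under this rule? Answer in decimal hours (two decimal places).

5.00 hours

Today: 5:42 AM–10:35 AM = 4 h 53 min → rounds to 5 h 0 min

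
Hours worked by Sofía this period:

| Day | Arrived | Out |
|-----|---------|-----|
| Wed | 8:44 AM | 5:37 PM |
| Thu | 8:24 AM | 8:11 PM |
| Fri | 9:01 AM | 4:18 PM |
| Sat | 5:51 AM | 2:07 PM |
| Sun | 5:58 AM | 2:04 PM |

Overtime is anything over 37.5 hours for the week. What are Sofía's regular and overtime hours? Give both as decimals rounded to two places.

Wed: 8:44 AM–5:37 PM = 8 h 53 min
Thu: 8:24 AM–8:11 PM = 11 h 47 min
Fri: 9:01 AM–4:18 PM = 7 h 17 min
Sat: 5:51 AM–2:07 PM = 8 h 16 min
Sun: 5:58 AM–2:04 PM = 8 h 6 min
Total worked: 44 h 19 min = 44.32 h.
Threshold 37.5 h → overtime 6 h 49 min, regular 37 h 30 min.

Regular 37.50 hours, overtime 6.82 hours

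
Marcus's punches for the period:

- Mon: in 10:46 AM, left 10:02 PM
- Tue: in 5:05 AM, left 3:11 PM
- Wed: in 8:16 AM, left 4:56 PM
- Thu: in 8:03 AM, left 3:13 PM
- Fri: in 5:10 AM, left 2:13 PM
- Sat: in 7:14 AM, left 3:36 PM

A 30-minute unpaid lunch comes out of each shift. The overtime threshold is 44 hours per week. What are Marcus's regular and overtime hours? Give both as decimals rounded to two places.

Regular 44.00 hours, overtime 7.62 hours

Mon: 10:46 AM–10:02 PM = 11 h 16 min; less 30 min break → 10 h 46 min
Tue: 5:05 AM–3:11 PM = 10 h 6 min; less 30 min break → 9 h 36 min
Wed: 8:16 AM–4:56 PM = 8 h 40 min; less 30 min break → 8 h 10 min
Thu: 8:03 AM–3:13 PM = 7 h 10 min; less 30 min break → 6 h 40 min
Fri: 5:10 AM–2:13 PM = 9 h 3 min; less 30 min break → 8 h 33 min
Sat: 7:14 AM–3:36 PM = 8 h 22 min; less 30 min break → 7 h 52 min
Total worked: 51 h 37 min = 51.62 h.
Threshold 44 h → overtime 7 h 37 min, regular 44 h 0 min.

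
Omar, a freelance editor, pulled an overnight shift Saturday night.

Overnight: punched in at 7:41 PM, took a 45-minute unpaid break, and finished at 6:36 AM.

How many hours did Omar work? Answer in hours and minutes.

Overnight: 7:41 PM → midnight = 4 h 19 min; midnight → 6:36 AM = 6 h 36 min; span 10 h 55 min; less 45 min break → 10 h 10 min

10 h 10 min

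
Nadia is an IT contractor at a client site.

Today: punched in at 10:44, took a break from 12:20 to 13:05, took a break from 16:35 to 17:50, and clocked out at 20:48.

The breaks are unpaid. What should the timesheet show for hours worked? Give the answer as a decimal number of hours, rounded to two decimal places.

Today: 10:44–20:48 = 10 h 4 min; less 120 min break → 8 h 4 min

8.07 hours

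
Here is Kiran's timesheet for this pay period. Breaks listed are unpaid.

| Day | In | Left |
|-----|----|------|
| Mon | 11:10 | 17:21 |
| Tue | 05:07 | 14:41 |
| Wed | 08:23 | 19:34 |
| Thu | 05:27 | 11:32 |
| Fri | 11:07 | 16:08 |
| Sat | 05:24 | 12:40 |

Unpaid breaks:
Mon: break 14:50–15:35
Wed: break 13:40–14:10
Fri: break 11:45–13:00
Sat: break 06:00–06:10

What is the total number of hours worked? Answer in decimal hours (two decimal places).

42.63 hours

Mon: 11:10–17:21 = 6 h 11 min; less 45 min break → 5 h 26 min
Tue: 05:07–14:41 = 9 h 34 min
Wed: 08:23–19:34 = 11 h 11 min; less 30 min break → 10 h 41 min
Thu: 05:27–11:32 = 6 h 5 min
Fri: 11:07–16:08 = 5 h 1 min; less 75 min break → 3 h 46 min
Sat: 05:24–12:40 = 7 h 16 min; less 10 min break → 7 h 6 min
Total: 5 h 26 min + 9 h 34 min + 10 h 41 min + 6 h 5 min + 3 h 46 min + 7 h 6 min = 42 h 38 min.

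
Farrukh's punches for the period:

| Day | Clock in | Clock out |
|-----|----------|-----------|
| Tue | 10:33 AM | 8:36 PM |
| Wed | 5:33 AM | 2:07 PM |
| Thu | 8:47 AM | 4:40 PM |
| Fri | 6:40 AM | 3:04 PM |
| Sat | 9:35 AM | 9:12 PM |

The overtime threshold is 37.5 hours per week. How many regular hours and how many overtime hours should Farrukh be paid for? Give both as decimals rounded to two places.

Regular 37.50 hours, overtime 9.02 hours

Tue: 10:33 AM–8:36 PM = 10 h 3 min
Wed: 5:33 AM–2:07 PM = 8 h 34 min
Thu: 8:47 AM–4:40 PM = 7 h 53 min
Fri: 6:40 AM–3:04 PM = 8 h 24 min
Sat: 9:35 AM–9:12 PM = 11 h 37 min
Total worked: 46 h 31 min = 46.52 h.
Threshold 37.5 h → overtime 9 h 1 min, regular 37 h 30 min.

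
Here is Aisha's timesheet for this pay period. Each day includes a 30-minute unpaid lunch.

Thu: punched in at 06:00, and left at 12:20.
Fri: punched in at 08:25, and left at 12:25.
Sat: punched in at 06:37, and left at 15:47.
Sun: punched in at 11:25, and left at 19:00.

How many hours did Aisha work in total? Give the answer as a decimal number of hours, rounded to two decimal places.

Thu: 06:00–12:20 = 6 h 20 min; less 30 min break → 5 h 50 min
Fri: 08:25–12:25 = 4 h 0 min; less 30 min break → 3 h 30 min
Sat: 06:37–15:47 = 9 h 10 min; less 30 min break → 8 h 40 min
Sun: 11:25–19:00 = 7 h 35 min; less 30 min break → 7 h 5 min
Total: 5 h 50 min + 3 h 30 min + 8 h 40 min + 7 h 5 min = 25 h 5 min.

25.08 hours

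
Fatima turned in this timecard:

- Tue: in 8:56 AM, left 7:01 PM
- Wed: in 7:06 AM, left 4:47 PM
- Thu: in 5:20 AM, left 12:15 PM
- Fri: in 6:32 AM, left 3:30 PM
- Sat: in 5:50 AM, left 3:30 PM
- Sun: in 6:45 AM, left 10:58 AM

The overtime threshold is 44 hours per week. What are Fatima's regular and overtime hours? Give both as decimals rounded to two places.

Tue: 8:56 AM–7:01 PM = 10 h 5 min
Wed: 7:06 AM–4:47 PM = 9 h 41 min
Thu: 5:20 AM–12:15 PM = 6 h 55 min
Fri: 6:32 AM–3:30 PM = 8 h 58 min
Sat: 5:50 AM–3:30 PM = 9 h 40 min
Sun: 6:45 AM–10:58 AM = 4 h 13 min
Total worked: 49 h 32 min = 49.53 h.
Threshold 44 h → overtime 5 h 32 min, regular 44 h 0 min.

Regular 44.00 hours, overtime 5.53 hours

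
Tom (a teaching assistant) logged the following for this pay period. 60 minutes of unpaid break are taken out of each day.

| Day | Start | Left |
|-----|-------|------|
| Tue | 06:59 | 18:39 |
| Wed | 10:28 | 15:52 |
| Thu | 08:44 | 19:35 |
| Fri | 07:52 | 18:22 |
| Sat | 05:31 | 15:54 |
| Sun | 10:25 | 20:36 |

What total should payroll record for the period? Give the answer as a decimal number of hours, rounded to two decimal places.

Tue: 06:59–18:39 = 11 h 40 min; less 60 min break → 10 h 40 min
Wed: 10:28–15:52 = 5 h 24 min; less 60 min break → 4 h 24 min
Thu: 08:44–19:35 = 10 h 51 min; less 60 min break → 9 h 51 min
Fri: 07:52–18:22 = 10 h 30 min; less 60 min break → 9 h 30 min
Sat: 05:31–15:54 = 10 h 23 min; less 60 min break → 9 h 23 min
Sun: 10:25–20:36 = 10 h 11 min; less 60 min break → 9 h 11 min
Total: 10 h 40 min + 4 h 24 min + 9 h 51 min + 9 h 30 min + 9 h 23 min + 9 h 11 min = 52 h 59 min.

52.98 hours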